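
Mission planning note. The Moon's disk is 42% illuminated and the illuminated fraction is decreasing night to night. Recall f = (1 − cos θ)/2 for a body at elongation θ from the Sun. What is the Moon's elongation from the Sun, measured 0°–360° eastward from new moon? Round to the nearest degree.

cos θ = 1 − 2f = 0.160, giving a principal value of 80.8°.
Since the Moon is past full (waning), take the reflex angle: θ = 360° − 80.8° = 279.2°.

279°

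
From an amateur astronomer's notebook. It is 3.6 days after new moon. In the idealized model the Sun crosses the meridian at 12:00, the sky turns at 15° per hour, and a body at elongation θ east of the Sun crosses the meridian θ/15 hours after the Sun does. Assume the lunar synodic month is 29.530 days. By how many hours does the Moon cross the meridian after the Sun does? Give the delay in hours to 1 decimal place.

2.9 h

Phase angle: θ = 360°·(3.6 d)/(29.530 d) = 43.9°.
Delay after the Sun = 43.9° / (15°/h) ≈ 2.93 h.
So the Moon crosses the meridian 2.93 h after the Sun.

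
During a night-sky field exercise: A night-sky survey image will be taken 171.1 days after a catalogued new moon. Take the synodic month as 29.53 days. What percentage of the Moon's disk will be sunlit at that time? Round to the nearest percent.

171.1/29.53 = 5.794 lunations, so 5 complete cycles and 23.45 d into the next.
Phase angle: θ = 360°·(23.45 d)/(29.53 d) = 285.9°.
cos 285.9° = 0.274, so f = (1 − 0.274)/2 = 0.363, so 36%.

36%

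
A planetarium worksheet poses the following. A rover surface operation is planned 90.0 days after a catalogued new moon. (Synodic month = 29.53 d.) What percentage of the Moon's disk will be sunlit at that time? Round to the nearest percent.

90.0/29.53 = 3.048 lunations, so 3 complete cycles and 1.41 d into the next.
Phase angle: θ = 360°·(1.41 d)/(29.53 d) = 17.2°.
With cos θ = 0.955, the lit fraction is (1 − 0.955)/2 ≈ 0.022, so 2%.

2%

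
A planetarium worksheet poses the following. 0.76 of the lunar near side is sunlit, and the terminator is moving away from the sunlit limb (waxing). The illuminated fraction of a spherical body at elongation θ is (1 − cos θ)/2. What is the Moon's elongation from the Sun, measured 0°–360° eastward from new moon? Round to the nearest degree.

121°

From f = (1 − cos θ)/2: cos θ = 1 − 2×0.76 = -0.520; arccos → 121.3°.
Before full moon the principal value applies: θ = 121.3°.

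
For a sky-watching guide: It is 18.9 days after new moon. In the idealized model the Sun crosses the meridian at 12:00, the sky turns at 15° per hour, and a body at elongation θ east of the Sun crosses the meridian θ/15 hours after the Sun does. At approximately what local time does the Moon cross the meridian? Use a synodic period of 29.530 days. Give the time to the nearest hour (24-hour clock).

03:00

The Moon has covered 18.9/29.530 of its cycle, so θ ≈ 360° × 18.9/29.530 = 230.4°.
Delay after the Sun = 230.4° / (15°/h) ≈ 15.36 h.
12:00 + 15.36 h ≈ 03:22 → 03:00 to the nearest hour.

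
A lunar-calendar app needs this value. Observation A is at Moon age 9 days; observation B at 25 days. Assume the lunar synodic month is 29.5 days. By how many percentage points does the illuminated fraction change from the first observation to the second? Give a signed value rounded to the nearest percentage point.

-46 percentage points

θ₁ = 360° × 9/29.5 = 109.8°, f₁ = (1 − cos θ₁)/2 = 0.670.
θ₂ = 360° × 25/29.5 = 305.1°, f₂ = (1 − cos θ₂)/2 = 0.213.
Change = f₂ − f₁ = -0.457 → -46 percentage points.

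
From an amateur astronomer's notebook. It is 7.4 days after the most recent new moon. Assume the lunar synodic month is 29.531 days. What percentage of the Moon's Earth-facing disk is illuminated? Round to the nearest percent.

50%

The Moon has covered 7.4/29.531 of its cycle, so θ ≈ 360° × 7.4/29.531 = 90.2°.
Illuminated fraction = (1 − cos 90.2°)/2 = (1 − (-0.004))/2 ≈ 0.502, so 50%.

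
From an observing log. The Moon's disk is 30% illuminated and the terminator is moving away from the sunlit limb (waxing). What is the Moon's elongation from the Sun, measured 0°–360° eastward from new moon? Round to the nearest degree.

66°

cos θ = 1 − 2f = 0.400, giving a principal value of 66.4°.
Before full moon the principal value applies: θ = 66.4°.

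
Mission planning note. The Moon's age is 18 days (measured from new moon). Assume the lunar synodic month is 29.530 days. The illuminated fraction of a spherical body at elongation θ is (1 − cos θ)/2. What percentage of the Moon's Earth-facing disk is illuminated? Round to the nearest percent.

Phase angle: θ = 360°·(18 d)/(29.530 d) = 219.4°.
With cos θ = (-0.772), the lit fraction is (1 − (-0.772))/2 ≈ 0.886, so 89%.

89%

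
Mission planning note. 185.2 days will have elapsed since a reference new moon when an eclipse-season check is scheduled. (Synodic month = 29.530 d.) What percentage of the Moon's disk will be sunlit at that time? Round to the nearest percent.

57%

185.2 d spans 6 complete synodic months (6 × 29.530 = 177.18 d) plus 8.02 d.
Elongation θ = 360° × 8.02/29.530 ≈ 97.8°.
cos 97.8° = (-0.135), so f = (1 − (-0.135))/2 = 0.568, so 57%.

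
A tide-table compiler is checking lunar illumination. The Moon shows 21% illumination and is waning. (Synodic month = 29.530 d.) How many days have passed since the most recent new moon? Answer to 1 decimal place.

25.1 days

cos θ = 1 − 2f = 0.580, giving a principal value of 54.5°.
A waning Moon lies in 180°–360°, so θ = 360° − 54.5° = 305.5°.
Age = 29.530 × 305.5°/360° ≈ 25.06 days.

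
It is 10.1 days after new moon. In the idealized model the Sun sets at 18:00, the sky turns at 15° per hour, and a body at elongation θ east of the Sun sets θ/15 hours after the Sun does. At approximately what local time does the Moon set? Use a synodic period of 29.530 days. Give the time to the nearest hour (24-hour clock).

02:00

The Moon has covered 10.1/29.530 of its cycle, so θ ≈ 360° × 10.1/29.530 = 123.1°.
Delay after the Sun = 123.1° / (15°/h) ≈ 8.21 h.
18:00 + 8.21 h ≈ 02:13 → 02:00 to the nearest hour.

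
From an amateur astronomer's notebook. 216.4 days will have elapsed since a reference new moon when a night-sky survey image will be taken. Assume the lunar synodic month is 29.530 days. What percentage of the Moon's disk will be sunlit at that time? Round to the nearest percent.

74%

Reduce mod P: 216.4 − 7×29.530 = 9.69 d into the current lunation.
Elongation θ = 360° × 9.69/29.530 ≈ 118.1°.
Illuminated fraction = (1 − cos 118.1°)/2 = (1 − (-0.471))/2 ≈ 0.736, so 74%.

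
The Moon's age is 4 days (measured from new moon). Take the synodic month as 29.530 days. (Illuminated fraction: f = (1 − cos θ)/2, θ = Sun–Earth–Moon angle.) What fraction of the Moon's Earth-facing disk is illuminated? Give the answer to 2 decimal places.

0.17

Elongation θ = 360° × 4/29.530 ≈ 48.8°.
cos 48.8° = 0.659, so f = (1 − 0.659)/2 = 0.170.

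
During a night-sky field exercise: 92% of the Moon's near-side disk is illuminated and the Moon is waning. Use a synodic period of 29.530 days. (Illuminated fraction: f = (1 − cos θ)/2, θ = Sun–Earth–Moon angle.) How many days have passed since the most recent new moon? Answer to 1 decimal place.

From f = (1 − cos θ)/2: cos θ = 1 − 2×0.92 = -0.840; arccos → 147.1°.
A waning Moon lies in 180°–360°, so θ = 360° − 147.1° = 212.9°.
At 360°/29.530 d per day, 212.9° corresponds to 17.46 days.

17.5 days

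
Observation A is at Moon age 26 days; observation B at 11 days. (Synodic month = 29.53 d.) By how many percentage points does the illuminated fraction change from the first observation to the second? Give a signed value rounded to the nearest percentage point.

+71 pp

θ₁ = 360° × 26/29.53 = 317.0°, f₁ = (1 − cos θ₁)/2 = 0.135.
θ₂ = 360° × 11/29.53 = 134.1°, f₂ = (1 − cos θ₂)/2 = 0.848.
Change = f₂ − f₁ = +0.713 → +71 percentage points.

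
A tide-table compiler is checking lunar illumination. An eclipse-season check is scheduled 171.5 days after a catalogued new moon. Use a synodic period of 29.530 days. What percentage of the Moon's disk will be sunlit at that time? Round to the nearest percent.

32%

171.5 d spans 5 complete synodic months (5 × 29.530 = 147.65 d) plus 23.85 d.
Phase angle: θ = 360°·(23.85 d)/(29.530 d) = 290.8°.
With cos θ = 0.354, the lit fraction is (1 − 0.354)/2 ≈ 0.323, so 32%.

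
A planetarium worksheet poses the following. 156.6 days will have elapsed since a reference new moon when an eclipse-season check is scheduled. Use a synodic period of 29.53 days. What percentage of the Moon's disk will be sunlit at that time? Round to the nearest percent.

66%

156.6 d spans 5 complete synodic months (5 × 29.53 = 147.65 d) plus 8.95 d.
The Moon has covered 8.95/29.53 of its cycle, so θ ≈ 360° × 8.95/29.53 = 109.1°.
cos 109.1° = (-0.327), so f = (1 − (-0.327))/2 = 0.664, so 66%.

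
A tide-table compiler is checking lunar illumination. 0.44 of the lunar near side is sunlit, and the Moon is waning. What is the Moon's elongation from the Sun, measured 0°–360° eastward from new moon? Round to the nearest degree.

From f = (1 − cos θ)/2: cos θ = 1 − 2×0.44 = 0.120; arccos → 83.1°.
A waning Moon lies in 180°–360°, so θ = 360° − 83.1° = 276.9°.

277°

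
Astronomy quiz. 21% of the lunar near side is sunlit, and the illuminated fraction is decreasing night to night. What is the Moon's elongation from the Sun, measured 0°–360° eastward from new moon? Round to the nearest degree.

cos θ = 1 − 2f = 0.580, giving a principal value of 54.5°.
A waning Moon lies in 180°–360°, so θ = 360° − 54.5° = 305.5°.

305°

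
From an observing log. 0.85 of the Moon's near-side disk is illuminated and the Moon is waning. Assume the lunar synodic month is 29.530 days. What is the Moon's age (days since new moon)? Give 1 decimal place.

18.5 days

From f = (1 − cos θ)/2: cos θ = 1 − 2×0.85 = -0.700; arccos → 134.4°.
Since the Moon is past full (waning), take the reflex angle: θ = 360° − 134.4° = 225.6°.
Age = 29.530 × 225.6°/360° ≈ 18.50 days.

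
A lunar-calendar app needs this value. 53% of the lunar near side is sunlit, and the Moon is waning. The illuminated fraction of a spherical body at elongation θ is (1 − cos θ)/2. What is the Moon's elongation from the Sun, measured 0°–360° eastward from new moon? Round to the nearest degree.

From f = (1 − cos θ)/2: cos θ = 1 − 2×0.53 = -0.060; arccos → 93.4°.
Since the Moon is past full (waning), take the reflex angle: θ = 360° − 93.4° = 266.6°.

267°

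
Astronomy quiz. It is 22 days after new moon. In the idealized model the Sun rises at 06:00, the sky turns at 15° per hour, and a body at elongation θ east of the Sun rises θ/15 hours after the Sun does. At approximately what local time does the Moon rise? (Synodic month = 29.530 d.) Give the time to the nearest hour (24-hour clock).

Phase angle: θ = 360°·(22 d)/(29.530 d) = 268.2°.
At 15° of sky rotation per hour, 268.2° corresponds to a 17.88 h lag.
06:00 + 17.88 h ≈ 23:53 → 00:00 to the nearest hour.

00:00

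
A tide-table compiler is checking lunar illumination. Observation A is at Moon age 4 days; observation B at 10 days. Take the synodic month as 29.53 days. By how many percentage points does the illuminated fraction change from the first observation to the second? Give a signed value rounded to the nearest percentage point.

+59 pp

θ₁ = 360° × 4/29.53 = 48.8°, f₁ = (1 − cos θ₁)/2 = 0.170.
θ₂ = 360° × 10/29.53 = 121.9°, f₂ = (1 − cos θ₂)/2 = 0.764.
Change = f₂ − f₁ = +0.594 → +59 percentage points.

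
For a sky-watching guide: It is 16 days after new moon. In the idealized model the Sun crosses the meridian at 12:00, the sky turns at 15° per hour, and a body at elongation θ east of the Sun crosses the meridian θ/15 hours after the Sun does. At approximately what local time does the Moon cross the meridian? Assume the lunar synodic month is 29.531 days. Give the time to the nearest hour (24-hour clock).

01:00

The Moon has covered 16/29.531 of its cycle, so θ ≈ 360° × 16/29.531 = 195.0°.
The Moon trails the Sun by θ/15 = 195.0/15 ≈ 13.00 hours.
12:00 + 13.00 h ≈ 01:00 → 01:00 to the nearest hour.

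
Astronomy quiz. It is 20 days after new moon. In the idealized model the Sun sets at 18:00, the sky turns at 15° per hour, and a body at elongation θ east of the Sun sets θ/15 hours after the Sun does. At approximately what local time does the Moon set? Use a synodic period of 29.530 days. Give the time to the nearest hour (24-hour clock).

10:00

Elongation θ = 360° × 20/29.530 ≈ 243.8°.
The Moon trails the Sun by θ/15 = 243.8/15 ≈ 16.25 hours.
18:00 + 16.25 h ≈ 10:15 → 10:00 to the nearest hour.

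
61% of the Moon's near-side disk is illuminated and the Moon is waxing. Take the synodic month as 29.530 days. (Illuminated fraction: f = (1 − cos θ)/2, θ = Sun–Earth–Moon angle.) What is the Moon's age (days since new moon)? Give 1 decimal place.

8.4 days

cos θ = 1 − 2f = -0.220, giving a principal value of 102.7°.
The Moon is waxing (0°–180°), so θ = 102.7° directly.
Age = 29.530 × 102.7°/360° ≈ 8.42 days.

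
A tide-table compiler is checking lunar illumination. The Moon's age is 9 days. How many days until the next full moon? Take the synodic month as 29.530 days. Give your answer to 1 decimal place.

5.8 days

Full moon is 0.5 of the way through the cycle: age 0.5 × 29.530 = 14.765 d.
That is 14.765 − 9 = 5.765 days ahead.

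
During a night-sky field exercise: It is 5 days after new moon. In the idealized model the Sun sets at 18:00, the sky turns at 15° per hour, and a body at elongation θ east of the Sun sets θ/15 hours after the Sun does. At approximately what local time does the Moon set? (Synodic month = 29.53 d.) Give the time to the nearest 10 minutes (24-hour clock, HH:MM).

22:00

The Moon has covered 5/29.53 of its cycle, so θ ≈ 360° × 5/29.53 = 61.0°.
Delay after the Sun = 61.0° / (15°/h) ≈ 4.06 h.
18:00 + 4.064 h ≈ 22:04 → 22:00 to the nearest ten minutes.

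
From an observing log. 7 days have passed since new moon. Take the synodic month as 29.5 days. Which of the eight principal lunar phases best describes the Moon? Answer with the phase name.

θ ≈ 360° × 7/29.5 = 85°, which falls in the first quarter sector.

first quarter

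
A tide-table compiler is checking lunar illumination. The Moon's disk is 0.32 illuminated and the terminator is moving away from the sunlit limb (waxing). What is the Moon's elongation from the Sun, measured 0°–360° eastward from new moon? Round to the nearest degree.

cos θ = 1 − 2f = 0.360, giving a principal value of 68.9°.
The Moon is waxing (0°–180°), so θ = 68.9° directly.

69°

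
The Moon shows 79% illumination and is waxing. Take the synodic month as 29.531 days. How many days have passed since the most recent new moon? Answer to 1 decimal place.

10.3 days

Invert f = (1 − cos θ)/2 to get cos θ = 1 − 2(0.79) = -0.580, hence θ₀ = arccos -0.580 = 125.5°.
Before full moon the principal value applies: θ = 125.5°.
At 360°/29.531 d per day, 125.5° corresponds to 10.29 days.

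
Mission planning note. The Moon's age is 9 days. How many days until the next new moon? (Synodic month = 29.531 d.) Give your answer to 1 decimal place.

The next new moon completes the synodic month: 29.531 − 9 = 20.531 days.

20.5 days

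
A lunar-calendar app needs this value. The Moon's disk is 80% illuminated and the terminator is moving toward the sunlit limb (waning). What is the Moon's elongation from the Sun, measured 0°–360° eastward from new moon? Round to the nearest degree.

233°

From f = (1 − cos θ)/2: cos θ = 1 − 2×0.80 = -0.600; arccos → 126.9°.
Waning ⇒ past full, so θ = 360° − 126.9° = 233.1°.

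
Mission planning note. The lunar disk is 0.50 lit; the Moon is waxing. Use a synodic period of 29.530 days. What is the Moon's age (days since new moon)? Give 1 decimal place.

cos θ = 1 − 2f = 0.000, giving a principal value of 90.0°.
Waxing ⇒ before full, so θ = 90.0°.
Age = 29.530 × 90.0°/360° ≈ 7.38 days.

7.4 days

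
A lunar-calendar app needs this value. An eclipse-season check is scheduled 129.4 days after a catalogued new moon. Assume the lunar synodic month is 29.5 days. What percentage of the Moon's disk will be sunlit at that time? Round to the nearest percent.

129.4 d spans 4 complete synodic months (4 × 29.5 = 118.00 d) plus 11.40 d.
Phase angle: θ = 360°·(11.40 d)/(29.5 d) = 139.1°.
Illuminated fraction = (1 − cos 139.1°)/2 = (1 − (-0.756))/2 ≈ 0.878, so 88%.

88%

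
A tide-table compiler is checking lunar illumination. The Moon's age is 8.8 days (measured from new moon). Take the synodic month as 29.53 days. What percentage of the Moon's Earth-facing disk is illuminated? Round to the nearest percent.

Elongation θ = 360° × 8.8/29.53 ≈ 107.3°.
With cos θ = (-0.297), the lit fraction is (1 − (-0.297))/2 ≈ 0.649, so 65%.

65%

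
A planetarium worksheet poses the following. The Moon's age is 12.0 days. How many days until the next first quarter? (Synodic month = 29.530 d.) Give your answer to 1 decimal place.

24.9 days

First quarter is 0.25 of the way through the cycle: age 0.25 × 29.530 = 7.383 d.
This lunation's first quarter (7.383 d) has passed, so add one period: 36.913 − 12.0 = 24.913 days.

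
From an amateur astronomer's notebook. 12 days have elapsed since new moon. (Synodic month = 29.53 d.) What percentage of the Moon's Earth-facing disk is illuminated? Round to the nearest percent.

92%

Phase angle: θ = 360°·(12 d)/(29.53 d) = 146.3°.
Illuminated fraction = (1 − cos 146.3°)/2 = (1 − (-0.832))/2 ≈ 0.916, so 92%.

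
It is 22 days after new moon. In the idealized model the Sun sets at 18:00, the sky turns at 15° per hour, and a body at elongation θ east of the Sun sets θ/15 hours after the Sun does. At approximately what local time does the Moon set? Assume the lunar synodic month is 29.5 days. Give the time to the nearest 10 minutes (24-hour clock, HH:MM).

Phase angle: θ = 360°·(22 d)/(29.5 d) = 268.5°.
The Moon trails the Sun by θ/15 = 268.5/15 ≈ 17.90 hours.
18:00 + 17.898 h ≈ 11:54 → 11:50 to the nearest ten minutes.

11:50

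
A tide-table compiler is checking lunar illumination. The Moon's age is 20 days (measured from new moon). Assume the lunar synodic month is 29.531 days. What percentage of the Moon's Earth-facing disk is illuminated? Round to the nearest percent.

Phase angle: θ = 360°·(20 d)/(29.531 d) = 243.8°.
With cos θ = (-0.441), the lit fraction is (1 − (-0.441))/2 ≈ 0.721, so 72%.

72%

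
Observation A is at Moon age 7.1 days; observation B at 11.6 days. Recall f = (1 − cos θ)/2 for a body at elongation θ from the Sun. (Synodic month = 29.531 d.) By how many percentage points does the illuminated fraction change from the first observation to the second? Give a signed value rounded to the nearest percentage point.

First observation: θ = 360°·7.1/29.531 = 86.6°, so f = 0.470.
Second observation: θ = 141.4°, f = 0.891.
Δf = 0.891 − 0.470 = +0.421, i.e. +42 pp.

+42 pp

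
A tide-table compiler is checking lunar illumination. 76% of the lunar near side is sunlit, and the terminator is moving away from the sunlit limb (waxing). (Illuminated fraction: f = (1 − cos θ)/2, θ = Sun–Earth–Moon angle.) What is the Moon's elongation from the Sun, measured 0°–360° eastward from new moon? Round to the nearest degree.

From f = (1 − cos θ)/2: cos θ = 1 − 2×0.76 = -0.520; arccos → 121.3°.
Before full moon the principal value applies: θ = 121.3°.

121°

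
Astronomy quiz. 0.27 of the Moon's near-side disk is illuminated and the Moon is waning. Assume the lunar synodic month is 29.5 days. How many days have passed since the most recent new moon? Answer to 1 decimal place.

24.4 days

From f = (1 − cos θ)/2: cos θ = 1 − 2×0.27 = 0.460; arccos → 62.6°.
Since the Moon is past full (waning), take the reflex angle: θ = 360° − 62.6° = 297.4°.
Age = 29.5 × 297.4°/360° ≈ 24.37 days.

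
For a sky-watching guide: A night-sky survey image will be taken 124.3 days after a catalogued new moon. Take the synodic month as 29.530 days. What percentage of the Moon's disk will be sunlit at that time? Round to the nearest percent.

37%

124.3 d spans 4 complete synodic months (4 × 29.530 = 118.12 d) plus 6.18 d.
Phase angle: θ = 360°·(6.18 d)/(29.530 d) = 75.3°.
With cos θ = 0.253, the lit fraction is (1 − 0.253)/2 ≈ 0.373, so 37%.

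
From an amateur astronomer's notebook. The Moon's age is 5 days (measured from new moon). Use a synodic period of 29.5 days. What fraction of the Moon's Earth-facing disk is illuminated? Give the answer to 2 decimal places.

0.26

Phase angle: θ = 360°·(5 d)/(29.5 d) = 61.0°.
Illuminated fraction = (1 − cos 61.0°)/2 = (1 − 0.485)/2 ≈ 0.258.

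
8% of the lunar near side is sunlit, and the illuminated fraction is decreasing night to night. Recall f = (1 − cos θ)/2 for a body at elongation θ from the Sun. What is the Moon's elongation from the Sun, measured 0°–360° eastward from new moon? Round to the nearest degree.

327°

From f = (1 − cos θ)/2: cos θ = 1 − 2×0.08 = 0.840; arccos → 32.9°.
Waning ⇒ past full, so θ = 360° − 32.9° = 327.1°.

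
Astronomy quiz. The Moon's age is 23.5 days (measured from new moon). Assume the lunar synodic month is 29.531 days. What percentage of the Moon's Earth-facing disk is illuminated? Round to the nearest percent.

36%

Elongation θ = 360° × 23.5/29.531 ≈ 286.5°.
Illuminated fraction = (1 − cos 286.5°)/2 = (1 − 0.284)/2 ≈ 0.358, so 36%.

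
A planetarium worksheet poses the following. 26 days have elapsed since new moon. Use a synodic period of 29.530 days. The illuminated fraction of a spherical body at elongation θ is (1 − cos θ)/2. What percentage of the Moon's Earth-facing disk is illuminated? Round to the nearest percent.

Phase angle: θ = 360°·(26 d)/(29.530 d) = 317.0°.
cos 317.0° = 0.731, so f = (1 − 0.731)/2 = 0.135, so 13%.

13%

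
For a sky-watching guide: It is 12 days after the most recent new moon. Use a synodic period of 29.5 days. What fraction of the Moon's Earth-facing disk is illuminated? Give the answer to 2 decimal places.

0.92

Elongation θ = 360° × 12/29.5 ≈ 146.4°.
With cos θ = (-0.833), the lit fraction is (1 − (-0.833))/2 ≈ 0.917.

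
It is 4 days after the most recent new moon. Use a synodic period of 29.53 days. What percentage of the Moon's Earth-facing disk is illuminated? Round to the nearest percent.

Phase angle: θ = 360°·(4 d)/(29.53 d) = 48.8°.
With cos θ = 0.659, the lit fraction is (1 − 0.659)/2 ≈ 0.170, so 17%.

17%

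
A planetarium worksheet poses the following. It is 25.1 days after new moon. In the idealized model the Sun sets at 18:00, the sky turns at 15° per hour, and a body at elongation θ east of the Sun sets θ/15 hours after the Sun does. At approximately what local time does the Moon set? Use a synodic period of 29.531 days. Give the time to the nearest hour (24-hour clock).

The Moon has covered 25.1/29.531 of its cycle, so θ ≈ 360° × 25.1/29.531 = 306.0°.
The Moon trails the Sun by θ/15 = 306.0/15 ≈ 20.40 hours.
18:00 + 20.40 h ≈ 14:24 → 14:00 to the nearest hour.

14:00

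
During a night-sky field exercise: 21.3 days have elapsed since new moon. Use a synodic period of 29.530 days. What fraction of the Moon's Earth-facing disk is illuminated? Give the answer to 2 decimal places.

Phase angle: θ = 360°·(21.3 d)/(29.530 d) = 259.7°.
Illuminated fraction = (1 − cos 259.7°)/2 = (1 − (-0.179))/2 ≈ 0.590.

0.59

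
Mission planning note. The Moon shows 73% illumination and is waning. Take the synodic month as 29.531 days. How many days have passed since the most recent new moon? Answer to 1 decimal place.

Invert f = (1 − cos θ)/2 to get cos θ = 1 − 2(0.73) = -0.460, hence θ₀ = arccos -0.460 = 117.4°.
Since the Moon is past full (waning), take the reflex angle: θ = 360° − 117.4° = 242.6°.
That fraction of the synodic month is 242.6/360 × 29.531 d ≈ 19.90 d.

19.9 days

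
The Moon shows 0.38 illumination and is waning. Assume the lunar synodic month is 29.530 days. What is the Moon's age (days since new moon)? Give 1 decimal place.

23.3 days

Invert f = (1 − cos θ)/2 to get cos θ = 1 − 2(0.38) = 0.240, hence θ₀ = arccos 0.240 = 76.1°.
A waning Moon lies in 180°–360°, so θ = 360° − 76.1° = 283.9°.
At 360°/29.530 d per day, 283.9° corresponds to 23.29 days.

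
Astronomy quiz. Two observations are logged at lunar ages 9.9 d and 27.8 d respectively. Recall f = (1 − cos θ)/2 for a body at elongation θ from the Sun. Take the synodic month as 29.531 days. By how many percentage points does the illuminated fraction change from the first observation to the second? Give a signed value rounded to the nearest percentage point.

First observation: θ = 360°·9.9/29.531 = 120.7°, so f = 0.755.
Second observation: θ = 338.9°, f = 0.034.
Δf = 0.034 − 0.755 = -0.722, i.e. -72 pp.

-72 percentage points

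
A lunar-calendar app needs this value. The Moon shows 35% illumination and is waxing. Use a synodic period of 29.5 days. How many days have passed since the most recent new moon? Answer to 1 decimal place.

5.9 days

From f = (1 − cos θ)/2: cos θ = 1 − 2×0.35 = 0.300; arccos → 72.5°.
Waxing ⇒ before full, so θ = 72.5°.
That fraction of the synodic month is 72.5/360 × 29.5 d ≈ 5.94 d.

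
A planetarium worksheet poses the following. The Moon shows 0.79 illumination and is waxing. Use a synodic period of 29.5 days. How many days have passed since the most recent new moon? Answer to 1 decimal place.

cos θ = 1 − 2f = -0.580, giving a principal value of 125.5°.
The Moon is waxing (0°–180°), so θ = 125.5° directly.
At 360°/29.5 d per day, 125.5° corresponds to 10.28 days.

10.3 days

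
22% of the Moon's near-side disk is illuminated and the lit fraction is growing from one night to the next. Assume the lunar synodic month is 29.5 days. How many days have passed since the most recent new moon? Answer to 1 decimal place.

cos θ = 1 − 2f = 0.560, giving a principal value of 55.9°.
The Moon is waxing (0°–180°), so θ = 55.9° directly.
That fraction of the synodic month is 55.9/360 × 29.5 d ≈ 4.58 d.

4.6 days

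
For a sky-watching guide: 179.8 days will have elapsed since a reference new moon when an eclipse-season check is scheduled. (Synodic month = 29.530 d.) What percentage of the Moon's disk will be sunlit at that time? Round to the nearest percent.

179.8/29.530 = 6.089 lunations, so 6 complete cycles and 2.62 d into the next.
Phase angle: θ = 360°·(2.62 d)/(29.530 d) = 31.9°.
With cos θ = 0.849, the lit fraction is (1 − 0.849)/2 ≈ 0.076, so 8%.

8%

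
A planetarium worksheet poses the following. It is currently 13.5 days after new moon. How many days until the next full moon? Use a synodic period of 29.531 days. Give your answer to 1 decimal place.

Full moon occurs at elongation 180°, i.e. at age 29.531 × 180/360 = 14.765 d.
So 1.265 days remain (14.765 − 13.5).

1.3 days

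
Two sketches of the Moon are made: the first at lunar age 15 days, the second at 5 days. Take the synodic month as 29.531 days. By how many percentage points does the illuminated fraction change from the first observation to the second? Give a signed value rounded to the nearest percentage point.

First observation: θ = 360°·15/29.531 = 182.9°, so f = 0.999.
Second observation: θ = 61.0°, f = 0.257.
Δf = 0.257 − 0.999 = -0.742, i.e. -74 pp.

-74 pp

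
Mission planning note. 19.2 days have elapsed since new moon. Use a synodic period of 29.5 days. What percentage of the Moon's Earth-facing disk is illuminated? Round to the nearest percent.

Phase angle: θ = 360°·(19.2 d)/(29.5 d) = 234.3°.
With cos θ = (-0.583), the lit fraction is (1 − (-0.583))/2 ≈ 0.792, so 79%.

79%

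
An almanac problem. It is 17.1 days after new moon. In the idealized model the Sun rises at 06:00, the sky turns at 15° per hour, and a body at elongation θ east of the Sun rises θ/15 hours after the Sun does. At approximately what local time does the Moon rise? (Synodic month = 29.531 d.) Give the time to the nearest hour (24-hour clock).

20:00

The Moon has covered 17.1/29.531 of its cycle, so θ ≈ 360° × 17.1/29.531 = 208.5°.
The Moon trails the Sun by θ/15 = 208.5/15 ≈ 13.90 hours.
06:00 + 13.90 h ≈ 19:54 → 20:00 to the nearest hour.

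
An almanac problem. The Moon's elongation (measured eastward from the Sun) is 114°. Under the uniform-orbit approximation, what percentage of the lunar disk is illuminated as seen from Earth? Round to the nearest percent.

cos 114° = (-0.407), so f = (1 − (-0.407))/2 = 0.703, i.e. 70%.

70%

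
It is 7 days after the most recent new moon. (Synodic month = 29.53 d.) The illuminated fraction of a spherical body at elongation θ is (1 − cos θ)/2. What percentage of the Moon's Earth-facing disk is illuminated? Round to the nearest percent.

The Moon has covered 7/29.53 of its cycle, so θ ≈ 360° × 7/29.53 = 85.3°.
With cos θ = 0.081, the lit fraction is (1 − 0.081)/2 ≈ 0.459, so 46%.

46%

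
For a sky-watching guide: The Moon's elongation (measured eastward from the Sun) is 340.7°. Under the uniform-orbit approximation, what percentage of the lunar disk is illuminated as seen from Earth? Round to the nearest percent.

Half-versine of 340.7°: (1 − 0.944)/2 = 0.028, i.e. 3%.

3%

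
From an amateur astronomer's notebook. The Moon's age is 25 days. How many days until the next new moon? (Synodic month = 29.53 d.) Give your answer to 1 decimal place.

4.5 days

The next new moon completes the synodic month: 29.53 − 25 = 4.530 days.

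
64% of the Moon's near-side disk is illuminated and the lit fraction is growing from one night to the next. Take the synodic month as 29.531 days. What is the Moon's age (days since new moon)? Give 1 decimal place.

8.7 days

From f = (1 − cos θ)/2: cos θ = 1 − 2×0.64 = -0.280; arccos → 106.3°.
Before full moon the principal value applies: θ = 106.3°.
At 360°/29.531 d per day, 106.3° corresponds to 8.72 days.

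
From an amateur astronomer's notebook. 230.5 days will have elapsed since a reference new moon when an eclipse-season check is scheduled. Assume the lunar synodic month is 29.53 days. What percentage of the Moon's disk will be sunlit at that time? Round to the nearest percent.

Reduce mod P: 230.5 − 7×29.53 = 23.79 d into the current lunation.
Phase angle: θ = 360°·(23.79 d)/(29.53 d) = 290.0°.
Illuminated fraction = (1 − cos 290.0°)/2 = (1 − 0.342)/2 ≈ 0.329, so 33%.

33%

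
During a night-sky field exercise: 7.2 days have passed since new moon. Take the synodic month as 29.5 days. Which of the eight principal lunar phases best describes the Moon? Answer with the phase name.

At 7.2/29.5 of the cycle, θ ≈ 88° — the first quarter range.

first quarter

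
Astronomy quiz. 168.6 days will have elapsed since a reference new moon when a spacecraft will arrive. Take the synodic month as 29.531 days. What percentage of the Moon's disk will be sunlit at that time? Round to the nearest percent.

63%

168.6/29.531 = 5.709 lunations, so 5 complete cycles and 20.94 d into the next.
The Moon has covered 20.94/29.531 of its cycle, so θ ≈ 360° × 20.94/29.531 = 255.3°.
Illuminated fraction = (1 − cos 255.3°)/2 = (1 − (-0.253))/2 ≈ 0.627, so 63%.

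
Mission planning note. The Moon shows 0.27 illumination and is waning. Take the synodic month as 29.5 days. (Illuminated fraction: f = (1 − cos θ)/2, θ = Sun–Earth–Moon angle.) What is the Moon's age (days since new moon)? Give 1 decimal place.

24.4 days

Invert f = (1 − cos θ)/2 to get cos θ = 1 − 2(0.27) = 0.460, hence θ₀ = arccos 0.460 = 62.6°.
A waning Moon lies in 180°–360°, so θ = 360° − 62.6° = 297.4°.
Age = 29.5 × 297.4°/360° ≈ 24.37 days.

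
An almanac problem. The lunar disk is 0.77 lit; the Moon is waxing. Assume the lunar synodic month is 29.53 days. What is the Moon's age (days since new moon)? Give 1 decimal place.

Invert f = (1 − cos θ)/2 to get cos θ = 1 − 2(0.77) = -0.540, hence θ₀ = arccos -0.540 = 122.7°.
The Moon is waxing (0°–180°), so θ = 122.7° directly.
At 360°/29.53 d per day, 122.7° corresponds to 10.06 days.

10.1 days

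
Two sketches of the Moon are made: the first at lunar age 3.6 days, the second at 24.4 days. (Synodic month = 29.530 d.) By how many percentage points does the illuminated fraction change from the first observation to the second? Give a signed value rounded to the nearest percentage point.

+13 pp

First observation: θ = 360°·3.6/29.530 = 43.9°, so f = 0.140.
Second observation: θ = 297.5°, f = 0.269.
Δf = 0.269 − 0.140 = +0.130, i.e. +13 pp.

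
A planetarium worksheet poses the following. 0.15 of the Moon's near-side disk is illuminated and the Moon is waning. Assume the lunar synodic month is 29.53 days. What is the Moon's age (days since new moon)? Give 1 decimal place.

25.8 days

From f = (1 − cos θ)/2: cos θ = 1 − 2×0.15 = 0.700; arccos → 45.6°.
Since the Moon is past full (waning), take the reflex angle: θ = 360° − 45.6° = 314.4°.
That fraction of the synodic month is 314.4/360 × 29.53 d ≈ 25.79 d.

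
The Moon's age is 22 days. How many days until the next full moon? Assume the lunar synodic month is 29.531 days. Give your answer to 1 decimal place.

Full moon is 0.5 of the way through the cycle: age 0.5 × 29.531 = 14.765 d.
Already past this cycle's full moon; the next is at 14.765 + 29.531 = 44.296 d, so 44.296 − 22 = 22.296 days.

22.3 days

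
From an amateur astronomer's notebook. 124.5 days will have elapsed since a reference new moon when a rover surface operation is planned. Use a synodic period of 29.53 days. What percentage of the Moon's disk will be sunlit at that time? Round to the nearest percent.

39%

Reduce mod P: 124.5 − 4×29.53 = 6.38 d into the current lunation.
Phase angle: θ = 360°·(6.38 d)/(29.53 d) = 77.8°.
Illuminated fraction = (1 − cos 77.8°)/2 = (1 − 0.212)/2 ≈ 0.394, so 39%.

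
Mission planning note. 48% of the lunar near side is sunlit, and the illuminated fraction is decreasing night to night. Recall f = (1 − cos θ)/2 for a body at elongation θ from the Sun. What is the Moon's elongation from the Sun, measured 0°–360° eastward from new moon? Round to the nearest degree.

272°

Invert f = (1 − cos θ)/2 to get cos θ = 1 − 2(0.48) = 0.040, hence θ₀ = arccos 0.040 = 87.7°.
Since the Moon is past full (waning), take the reflex angle: θ = 360° − 87.7° = 272.3°.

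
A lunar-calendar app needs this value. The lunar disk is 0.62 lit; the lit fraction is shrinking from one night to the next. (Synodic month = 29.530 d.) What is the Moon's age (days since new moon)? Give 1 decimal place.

21.0 days

cos θ = 1 − 2f = -0.240, giving a principal value of 103.9°.
A waning Moon lies in 180°–360°, so θ = 360° − 103.9° = 256.1°.
That fraction of the synodic month is 256.1/360 × 29.530 d ≈ 21.01 d.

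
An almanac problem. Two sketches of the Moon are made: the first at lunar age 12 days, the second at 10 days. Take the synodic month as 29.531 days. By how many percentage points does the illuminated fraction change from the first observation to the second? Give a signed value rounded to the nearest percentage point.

First observation: θ = 360°·12/29.531 = 146.3°, so f = 0.916.
Second observation: θ = 121.9°, f = 0.764.
Δf = 0.764 − 0.916 = -0.152, i.e. -15 pp.

-15 percentage points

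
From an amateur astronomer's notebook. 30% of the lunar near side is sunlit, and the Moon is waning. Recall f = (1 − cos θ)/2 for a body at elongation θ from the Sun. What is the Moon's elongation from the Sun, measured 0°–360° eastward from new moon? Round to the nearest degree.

294°

Invert f = (1 − cos θ)/2 to get cos θ = 1 − 2(0.30) = 0.400, hence θ₀ = arccos 0.400 = 66.4°.
Since the Moon is past full (waning), take the reflex angle: θ = 360° − 66.4° = 293.6°.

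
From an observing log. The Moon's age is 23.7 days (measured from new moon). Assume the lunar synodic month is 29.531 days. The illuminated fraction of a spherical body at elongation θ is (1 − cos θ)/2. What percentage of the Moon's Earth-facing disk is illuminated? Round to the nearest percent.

Elongation θ = 360° × 23.7/29.531 ≈ 288.9°.
With cos θ = 0.324, the lit fraction is (1 − 0.324)/2 ≈ 0.338, so 34%.

34%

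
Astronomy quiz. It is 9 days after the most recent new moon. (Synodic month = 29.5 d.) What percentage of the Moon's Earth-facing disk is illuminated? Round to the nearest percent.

67%

Elongation θ = 360° × 9/29.5 ≈ 109.8°.
Illuminated fraction = (1 − cos 109.8°)/2 = (1 − (-0.339))/2 ≈ 0.670, so 67%.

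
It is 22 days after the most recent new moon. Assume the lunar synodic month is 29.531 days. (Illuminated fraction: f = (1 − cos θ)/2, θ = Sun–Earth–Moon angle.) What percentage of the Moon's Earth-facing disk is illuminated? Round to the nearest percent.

52%

Phase angle: θ = 360°·(22 d)/(29.531 d) = 268.2°.
Illuminated fraction = (1 − cos 268.2°)/2 = (1 − (-0.032))/2 ≈ 0.516, so 52%.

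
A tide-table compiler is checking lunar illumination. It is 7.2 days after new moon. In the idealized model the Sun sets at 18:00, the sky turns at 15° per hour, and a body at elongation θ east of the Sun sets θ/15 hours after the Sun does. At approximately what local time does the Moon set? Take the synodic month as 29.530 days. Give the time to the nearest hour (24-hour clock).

The Moon has covered 7.2/29.530 of its cycle, so θ ≈ 360° × 7.2/29.530 = 87.8°.
Delay after the Sun = 87.8° / (15°/h) ≈ 5.85 h.
18:00 + 5.85 h ≈ 23:51 → 00:00 to the nearest hour.

00:00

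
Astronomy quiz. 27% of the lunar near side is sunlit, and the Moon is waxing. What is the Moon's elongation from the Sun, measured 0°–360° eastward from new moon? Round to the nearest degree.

63°

cos θ = 1 − 2f = 0.460, giving a principal value of 62.6°.
Before full moon the principal value applies: θ = 62.6°.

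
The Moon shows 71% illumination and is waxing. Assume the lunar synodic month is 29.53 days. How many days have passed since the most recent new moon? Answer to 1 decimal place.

9.4 days

cos θ = 1 − 2f = -0.420, giving a principal value of 114.8°.
Waxing ⇒ before full, so θ = 114.8°.
Age = 29.53 × 114.8°/360° ≈ 9.42 days.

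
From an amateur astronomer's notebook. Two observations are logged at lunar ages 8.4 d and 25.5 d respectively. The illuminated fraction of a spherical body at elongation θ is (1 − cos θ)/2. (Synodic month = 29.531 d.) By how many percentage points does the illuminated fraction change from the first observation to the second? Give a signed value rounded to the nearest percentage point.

-43 percentage points

θ₁ = 360° × 8.4/29.531 = 102.4°, f₁ = (1 − cos θ₁)/2 = 0.607.
θ₂ = 360° × 25.5/29.531 = 310.9°, f₂ = (1 − cos θ₂)/2 = 0.173.
Change = f₂ − f₁ = -0.434 → -43 percentage points.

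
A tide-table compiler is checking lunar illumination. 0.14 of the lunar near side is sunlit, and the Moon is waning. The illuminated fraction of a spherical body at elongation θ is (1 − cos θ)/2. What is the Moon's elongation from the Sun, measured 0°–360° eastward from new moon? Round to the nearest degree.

From f = (1 − cos θ)/2: cos θ = 1 − 2×0.14 = 0.720; arccos → 43.9°.
A waning Moon lies in 180°–360°, so θ = 360° − 43.9° = 316.1°.

316°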